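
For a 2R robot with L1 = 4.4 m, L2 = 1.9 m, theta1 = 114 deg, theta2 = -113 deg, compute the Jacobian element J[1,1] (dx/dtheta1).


J[1,1] = -L1*sin(t1) - L2*sin(t1+t2)
= -4.4*sin(114) - 1.9*sin(1)
= -4.0528


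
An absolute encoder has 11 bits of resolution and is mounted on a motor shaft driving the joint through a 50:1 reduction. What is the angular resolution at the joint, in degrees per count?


counts = 2^11 = 2048
effective counts at joint = 2048 * 50 = 102400
resolution = 360 / 102400
= 0.0035 deg/count


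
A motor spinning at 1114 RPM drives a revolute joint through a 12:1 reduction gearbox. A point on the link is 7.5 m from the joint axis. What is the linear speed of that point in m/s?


omega_motor = 1114 * 2*pi/60 = 116.6578 rad/s
omega_joint = omega_motor / 12 = 9.7215 rad/s
v = omega_joint * r = 9.7215 * 7.5
= 72.9111 m/s


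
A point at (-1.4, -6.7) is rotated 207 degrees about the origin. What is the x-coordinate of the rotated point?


x' = x*cos(theta) - y*sin(theta)
cos(207 deg) = -0.891, sin(207 deg) = -0.454
x' = -1.4 * -0.891 - -6.7 * -0.454
= 1.2474 - 3.0417
= -1.7943


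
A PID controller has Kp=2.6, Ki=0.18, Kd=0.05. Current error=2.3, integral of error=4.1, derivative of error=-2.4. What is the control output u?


u = Kp*e + Ki*int(e) + Kd*de/dt
= 2.6*2.3 + 0.18*4.1 + 0.05*(-2.4)
= 5.98 + 0.738 + -0.12
= 6.598


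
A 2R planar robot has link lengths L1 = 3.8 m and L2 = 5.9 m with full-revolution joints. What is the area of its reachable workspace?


r_max = L1 + L2 = 9.7 m
r_min = |L1 - L2| = 2.1 m
Area = pi*(r_max^2 - r_min^2)
= pi*(94.09 - 4.41)
= pi * 89.68
= 281.738 m^2


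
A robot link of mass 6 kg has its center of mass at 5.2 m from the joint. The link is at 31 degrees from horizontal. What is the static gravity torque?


tau = m*g*L*cos(angle)
= 6 * 9.81 * 5.2 * cos(31 deg)
= 6 * 9.81 * 5.2 * 0.8572
= 262.3549 Nm


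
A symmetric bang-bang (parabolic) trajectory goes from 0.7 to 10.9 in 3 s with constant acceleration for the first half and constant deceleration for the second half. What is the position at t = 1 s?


Symmetric rest-to-rest: each phase covers (pf-p0)/2 in time T/2. 0.5*a*(T/2)^2 = (pf-p0)/2 => a = 4*(pf-p0)/T^2
a = 4*(10.9-0.7)/3^2 = 4.5333
t = 1 is in the acceleration phase (t <= T/2).
p = p0 + 0.5*a*t^2 = 0.7 + 0.5*4.5333*1^2
= 2.9667


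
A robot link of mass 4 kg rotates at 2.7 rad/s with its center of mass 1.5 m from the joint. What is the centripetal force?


F = m * omega^2 * r
= 4 * 2.7^2 * 1.5
= 4 * 7.29 * 1.5
= 43.74 N


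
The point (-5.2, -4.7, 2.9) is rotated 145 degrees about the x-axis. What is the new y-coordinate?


Rotation about x-axis: y' = y*cos(theta) - z*sin(theta)
= -4.7 * -0.8192 - 2.9 * 0.5736
= 2.1866


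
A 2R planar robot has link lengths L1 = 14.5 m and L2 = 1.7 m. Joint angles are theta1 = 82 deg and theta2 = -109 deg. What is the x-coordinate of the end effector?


Convert angles to radians: theta1 = 1.4312, theta2 = -1.9024
x = L1*cos(theta1) + L2*cos(theta1+theta2)
x = 2.018 + 1.5147
x = 3.5327


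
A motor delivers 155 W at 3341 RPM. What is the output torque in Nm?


omega = 3341 * 2*pi/60 = 349.8687 rad/s
tau = P / omega = 155 / 349.8687
= 0.443 Nm


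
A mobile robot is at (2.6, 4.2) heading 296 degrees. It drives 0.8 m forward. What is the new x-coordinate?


x_new = x0 + d*cos(theta)
= 2.6 + 0.8*cos(296)
= 2.6 + 0.3507
= 2.9507


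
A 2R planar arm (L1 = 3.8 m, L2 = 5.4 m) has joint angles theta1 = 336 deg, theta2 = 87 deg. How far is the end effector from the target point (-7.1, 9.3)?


End effector via forward kinematics:
x = L1*cos(t1) + L2*cos(t1+t2) = 5.923
y = L1*sin(t1) + L2*sin(t1+t2) = 3.2658
Distance to target:
d = sqrt((-7.1 - 5.923)^2 + (9.3 - 3.2658)^2)
= sqrt(169.5991 + 36.4111)
= 14.3531 m


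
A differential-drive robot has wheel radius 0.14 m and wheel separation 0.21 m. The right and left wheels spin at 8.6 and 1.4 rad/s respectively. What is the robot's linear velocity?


vR = r*wR = 0.14*8.6 = 1.204 m/s
vL = r*wL = 0.14*1.4 = 0.196 m/s
v = (vR+vL)/2 = 0.7 m/s
omega = (vR-vL)/L = 4.8 rad/s
linear velocity = 0.7 m/s


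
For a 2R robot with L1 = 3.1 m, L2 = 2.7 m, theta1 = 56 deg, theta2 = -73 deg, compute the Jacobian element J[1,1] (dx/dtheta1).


J[1,1] = -L1*sin(t1) - L2*sin(t1+t2)
= -3.1*sin(56) - 2.7*sin(-17)
= -1.7806


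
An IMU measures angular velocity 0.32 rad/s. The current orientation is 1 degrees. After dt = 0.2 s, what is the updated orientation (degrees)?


delta_theta = w * dt = 0.32 * 0.2 = 0.064 rad
= 3.6669 deg
theta_new = 1 + 3.6669 = 4.6669 deg


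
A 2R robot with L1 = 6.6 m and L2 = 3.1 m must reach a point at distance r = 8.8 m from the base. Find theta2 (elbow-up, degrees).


cos(theta2) = (r^2 - L1^2 - L2^2) / (2*L1*L2)
cos(theta2) = (77.44 - 43.56 - 9.61) / 40.92
cos(theta2) = 0.593109
theta2 = 53.6221 degrees


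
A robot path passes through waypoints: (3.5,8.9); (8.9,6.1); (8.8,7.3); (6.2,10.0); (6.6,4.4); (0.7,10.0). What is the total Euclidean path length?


Segment lengths:
  seg1 = sqrt((5.4)^2 + (-2.8)^2) = 6.0828
  seg2 = sqrt((-0.1)^2 + (1.2)^2) = 1.2042
  seg3 = sqrt((-2.6)^2 + (2.7)^2) = 3.7483
  seg4 = sqrt((0.4)^2 + (-5.6)^2) = 5.6143
  seg5 = sqrt((-5.9)^2 + (5.6)^2) = 8.1345
Total = 24.784


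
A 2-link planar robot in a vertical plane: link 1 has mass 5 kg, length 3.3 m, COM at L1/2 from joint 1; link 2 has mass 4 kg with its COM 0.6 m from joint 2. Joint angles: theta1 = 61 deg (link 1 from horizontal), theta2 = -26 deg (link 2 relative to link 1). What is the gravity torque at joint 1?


Horizontal distance from joint 1 to link-1 COM:
  x_c1 = (L1/2)*cos(t1) = 1.65 * 0.4848 = 0.7999 m
Horizontal distance from joint 1 to link-2 COM:
  x_c2 = L1*cos(t1) + Lc2*cos(t1+t2)
       = 3.3*0.4848 + 0.6*0.8192 = 2.0914 m
tau1 = m1*g*x_c1 + m2*g*x_c2
     = 5*9.81*0.7999 + 4*9.81*2.0914
     = 39.2369 + 82.0651
     = 121.3019 Nm


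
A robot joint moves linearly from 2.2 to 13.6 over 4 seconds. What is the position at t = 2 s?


s = t/T = 2/4 = 0.5
p(t) = p0 + (pf-p0)*s
= 2.2 + (13.6 - 2.2) * 0.5
= 7.9


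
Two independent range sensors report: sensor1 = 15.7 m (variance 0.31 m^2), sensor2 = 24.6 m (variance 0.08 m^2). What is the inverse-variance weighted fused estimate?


w1 = (1/var1) / (1/var1 + 1/var2)
   = 3.2258 / (3.2258 + 12.5) = 0.2051
w2 = 1 - w1 = 0.7949
fused = w1*s1 + w2*s2 = 3.2205 + 19.5538
= 22.7744 m


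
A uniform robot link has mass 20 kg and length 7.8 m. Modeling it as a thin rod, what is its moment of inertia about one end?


I = (1/3) * m * L^2
= (1/3) * 20 * 7.8^2
= 0.333333 * 20 * 60.84
= 405.6 kg*m^2


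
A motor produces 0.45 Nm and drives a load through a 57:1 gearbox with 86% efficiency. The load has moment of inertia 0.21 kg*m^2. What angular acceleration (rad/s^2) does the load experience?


tau_out = tau_motor * N * eta
= 0.45 * 57 * 0.86 = 22.059 Nm
alpha = tau_out / I = 22.059 / 0.21
= 105.0429 rad/s^2


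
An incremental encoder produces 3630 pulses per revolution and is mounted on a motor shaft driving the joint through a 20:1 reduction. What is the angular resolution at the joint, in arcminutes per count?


counts per rev = 3630
effective counts at joint = 3630 * 20 = 72600
resolution = 360*60 / 72600
= 0.2975 arcmin/count


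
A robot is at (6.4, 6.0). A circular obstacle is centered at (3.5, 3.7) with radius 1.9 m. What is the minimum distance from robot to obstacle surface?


center_dist = sqrt((6.4-3.5)^2 + (6.0-3.7)^2)
= sqrt(8.41 + 5.29)
= 3.7014
min_dist = center_dist - radius = 3.7014 - 1.9 = 1.8014 m


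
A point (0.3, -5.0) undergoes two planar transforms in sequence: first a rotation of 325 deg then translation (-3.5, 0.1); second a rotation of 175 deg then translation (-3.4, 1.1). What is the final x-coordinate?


After transform 1:
x1 = cos(325)*0.3 - sin(325)*-5.0 + -3.5 = -6.1221
y1 = sin(325)*0.3 + cos(325)*-5.0 + 0.1 = -4.1678
After transform 2:
x2 = cos(175)*-6.1221 - sin(175)*-4.1678 + -3.4
= 3.0621


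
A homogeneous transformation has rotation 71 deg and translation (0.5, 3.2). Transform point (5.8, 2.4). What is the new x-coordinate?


x' = cos(theta)*px - sin(theta)*py + tx
= 0.3256*5.8 - 0.9455*2.4 + 0.5
= 0.1191


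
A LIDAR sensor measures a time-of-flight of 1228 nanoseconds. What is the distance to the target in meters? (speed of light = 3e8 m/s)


tof = 1228 ns = 1.228e-06 s
dist = c * tof / 2
= 3e8 * 1.228e-06 / 2
= 184.2 m


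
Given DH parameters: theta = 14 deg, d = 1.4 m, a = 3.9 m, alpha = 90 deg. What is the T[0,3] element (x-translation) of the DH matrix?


T[0,3] = a * cos(theta)
= 3.9 * cos(14 deg)
= 3.9 * 0.9703
= 3.7842


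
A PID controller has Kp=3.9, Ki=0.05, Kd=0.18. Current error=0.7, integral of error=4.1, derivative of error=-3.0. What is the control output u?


u = Kp*e + Ki*int(e) + Kd*de/dt
= 3.9*0.7 + 0.05*4.1 + 0.18*(-3.0)
= 2.73 + 0.205 + -0.54
= 2.395


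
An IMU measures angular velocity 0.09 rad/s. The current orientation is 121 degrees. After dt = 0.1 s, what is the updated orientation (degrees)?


delta_theta = w * dt = 0.09 * 0.1 = 0.009 rad
= 0.5157 deg
theta_new = 121 + 0.5157 = 121.5157 deg


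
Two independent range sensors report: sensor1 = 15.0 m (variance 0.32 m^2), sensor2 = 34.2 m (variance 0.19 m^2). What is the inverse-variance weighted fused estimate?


w1 = (1/var1) / (1/var1 + 1/var2)
   = 3.125 / (3.125 + 5.2632) = 0.3725
w2 = 1 - w1 = 0.6275
fused = w1*s1 + w2*s2 = 5.5882 + 21.4588
= 27.0471 m


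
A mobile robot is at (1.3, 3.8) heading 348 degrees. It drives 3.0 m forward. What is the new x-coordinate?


x_new = x0 + d*cos(theta)
= 1.3 + 3.0*cos(348)
= 1.3 + 2.9344
= 4.2344


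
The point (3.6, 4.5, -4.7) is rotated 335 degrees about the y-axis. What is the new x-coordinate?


Rotation about y-axis: x' = x*cos(theta) + z*sin(theta)
= 3.6 * 0.9063 + -4.7 * -0.4226
= 5.249


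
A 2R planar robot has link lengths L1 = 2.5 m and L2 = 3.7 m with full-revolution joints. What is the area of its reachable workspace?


r_max = L1 + L2 = 6.2 m
r_min = |L1 - L2| = 1.2 m
Area = pi*(r_max^2 - r_min^2)
= pi*(38.44 - 1.44)
= pi * 37.0
= 116.2389 m^2


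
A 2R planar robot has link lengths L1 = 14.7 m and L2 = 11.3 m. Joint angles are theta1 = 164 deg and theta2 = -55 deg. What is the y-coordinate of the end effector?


Convert angles to radians: theta1 = 2.8623, theta2 = -0.9599
y = L1*sin(theta1) + L2*sin(theta1+theta2)
y = 4.0519 + 10.6844
y = 14.7362


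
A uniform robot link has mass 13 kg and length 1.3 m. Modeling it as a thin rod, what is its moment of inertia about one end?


I = (1/3) * m * L^2
= (1/3) * 13 * 1.3^2
= 0.333333 * 13 * 1.69
= 7.3233 kg*m^2


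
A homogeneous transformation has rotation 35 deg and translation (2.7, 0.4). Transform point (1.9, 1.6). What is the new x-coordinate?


x' = cos(theta)*px - sin(theta)*py + tx
= 0.8192*1.9 - 0.5736*1.6 + 2.7
= 3.3387


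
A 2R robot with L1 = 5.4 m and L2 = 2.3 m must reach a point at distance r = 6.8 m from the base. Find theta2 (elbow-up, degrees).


cos(theta2) = (r^2 - L1^2 - L2^2) / (2*L1*L2)
cos(theta2) = (46.24 - 29.16 - 5.29) / 24.84
cos(theta2) = 0.474638
theta2 = 61.6642 degrees


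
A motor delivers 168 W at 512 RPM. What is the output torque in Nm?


omega = 512 * 2*pi/60 = 53.6165 rad/s
tau = P / omega = 168 / 53.6165
= 3.1334 Nm


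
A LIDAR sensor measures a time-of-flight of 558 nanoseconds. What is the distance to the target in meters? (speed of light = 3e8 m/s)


tof = 558 ns = 5.58e-07 s
dist = c * tof / 2
= 3e8 * 5.58e-07 / 2
= 83.7 m


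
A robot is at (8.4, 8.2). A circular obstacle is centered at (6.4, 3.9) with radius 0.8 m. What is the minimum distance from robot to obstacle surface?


center_dist = sqrt((8.4-6.4)^2 + (8.2-3.9)^2)
= sqrt(4.0 + 18.49)
= 4.7424
min_dist = center_dist - radius = 4.7424 - 0.8 = 3.9424 m


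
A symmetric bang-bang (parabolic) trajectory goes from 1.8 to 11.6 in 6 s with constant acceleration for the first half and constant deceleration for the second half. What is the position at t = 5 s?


Symmetric rest-to-rest: each phase covers (pf-p0)/2 in time T/2. 0.5*a*(T/2)^2 = (pf-p0)/2 => a = 4*(pf-p0)/T^2
a = 4*(11.6-1.8)/6^2 = 1.0889
t = 5 is in the deceleration phase (t > T/2).
p = pf - 0.5*a*(T-t)^2 = 11.6 - 0.5*1.0889*1^2
= 11.0556


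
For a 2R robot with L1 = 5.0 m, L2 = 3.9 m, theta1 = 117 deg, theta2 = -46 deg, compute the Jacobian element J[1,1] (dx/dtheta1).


J[1,1] = -L1*sin(t1) - L2*sin(t1+t2)
= -5.0*sin(117) - 3.9*sin(71)
= -8.1426


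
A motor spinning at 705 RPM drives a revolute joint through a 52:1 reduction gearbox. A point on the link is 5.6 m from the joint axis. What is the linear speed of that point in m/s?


omega_motor = 705 * 2*pi/60 = 73.8274 rad/s
omega_joint = omega_motor / 52 = 1.4198 rad/s
v = omega_joint * r = 1.4198 * 5.6
= 7.9506 m/s


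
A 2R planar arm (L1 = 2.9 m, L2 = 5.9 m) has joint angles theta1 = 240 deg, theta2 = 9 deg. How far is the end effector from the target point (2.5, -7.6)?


End effector via forward kinematics:
x = L1*cos(t1) + L2*cos(t1+t2) = -3.5644
y = L1*sin(t1) + L2*sin(t1+t2) = -8.0196
Distance to target:
d = sqrt((2.5 - -3.5644)^2 + (-7.6 - -8.0196)^2)
= sqrt(36.7766 + 0.1761)
= 6.0789 m


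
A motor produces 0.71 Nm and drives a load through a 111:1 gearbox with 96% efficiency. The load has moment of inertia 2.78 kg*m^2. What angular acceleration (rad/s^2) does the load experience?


tau_out = tau_motor * N * eta
= 0.71 * 111 * 0.96 = 75.6576 Nm
alpha = tau_out / I = 75.6576 / 2.78
= 27.215 rad/s^2


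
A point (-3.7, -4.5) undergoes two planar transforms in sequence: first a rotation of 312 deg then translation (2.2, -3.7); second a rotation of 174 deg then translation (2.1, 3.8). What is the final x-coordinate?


After transform 1:
x1 = cos(312)*-3.7 - sin(312)*-4.5 + 2.2 = -3.6199
y1 = sin(312)*-3.7 + cos(312)*-4.5 + -3.7 = -3.9615
After transform 2:
x2 = cos(174)*-3.6199 - sin(174)*-3.9615 + 2.1
= 6.1142


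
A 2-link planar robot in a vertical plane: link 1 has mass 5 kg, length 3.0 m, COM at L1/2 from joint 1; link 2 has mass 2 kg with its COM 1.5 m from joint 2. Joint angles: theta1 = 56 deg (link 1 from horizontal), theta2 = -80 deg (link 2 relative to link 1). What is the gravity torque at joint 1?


Horizontal distance from joint 1 to link-1 COM:
  x_c1 = (L1/2)*cos(t1) = 1.5 * 0.5592 = 0.8388 m
Horizontal distance from joint 1 to link-2 COM:
  x_c2 = L1*cos(t1) + Lc2*cos(t1+t2)
       = 3.0*0.5592 + 1.5*0.9135 = 3.0479 m
tau1 = m1*g*x_c1 + m2*g*x_c2
     = 5*9.81*0.8388 + 2*9.81*3.0479
     = 41.1426 + 59.7997
     = 100.9424 Nm


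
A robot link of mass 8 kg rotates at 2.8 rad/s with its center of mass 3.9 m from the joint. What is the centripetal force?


F = m * omega^2 * r
= 8 * 2.8^2 * 3.9
= 8 * 7.84 * 3.9
= 244.608 N


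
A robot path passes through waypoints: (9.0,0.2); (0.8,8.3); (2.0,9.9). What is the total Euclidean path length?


Segment lengths:
  seg1 = sqrt((-8.2)^2 + (8.1)^2) = 11.5261
  seg2 = sqrt((1.2)^2 + (1.6)^2) = 2.0
Total = 13.5261


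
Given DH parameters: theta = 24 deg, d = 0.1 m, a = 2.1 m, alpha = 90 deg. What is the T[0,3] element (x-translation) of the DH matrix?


T[0,3] = a * cos(theta)
= 2.1 * cos(24 deg)
= 2.1 * 0.9135
= 1.9184


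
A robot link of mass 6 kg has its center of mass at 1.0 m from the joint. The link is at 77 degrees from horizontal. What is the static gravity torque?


tau = m*g*L*cos(angle)
= 6 * 9.81 * 1.0 * cos(77 deg)
= 6 * 9.81 * 1.0 * 0.225
= 13.2406 Nm


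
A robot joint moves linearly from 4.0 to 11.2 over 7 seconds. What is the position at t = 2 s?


s = t/T = 2/7 = 0.2857
p(t) = p0 + (pf-p0)*s
= 4.0 + (11.2 - 4.0) * 0.2857
= 6.0571


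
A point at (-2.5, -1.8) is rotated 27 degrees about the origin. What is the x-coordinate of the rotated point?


x' = x*cos(theta) - y*sin(theta)
cos(27 deg) = 0.891, sin(27 deg) = 0.454
x' = -2.5 * 0.891 - -1.8 * 0.454
= -2.2275 - -0.8172
= -1.4103


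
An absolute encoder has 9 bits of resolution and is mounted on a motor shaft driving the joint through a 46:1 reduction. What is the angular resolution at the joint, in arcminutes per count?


counts = 2^9 = 512
effective counts at joint = 512 * 46 = 23552
resolution = 360*60 / 23552
= 0.9171 arcmin/count


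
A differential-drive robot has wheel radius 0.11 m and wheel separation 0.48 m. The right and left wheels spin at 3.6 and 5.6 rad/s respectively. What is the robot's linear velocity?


vR = r*wR = 0.11*3.6 = 0.396 m/s
vL = r*wL = 0.11*5.6 = 0.616 m/s
v = (vR+vL)/2 = 0.506 m/s
omega = (vR-vL)/L = -0.4583 rad/s
linear velocity = 0.506 m/s


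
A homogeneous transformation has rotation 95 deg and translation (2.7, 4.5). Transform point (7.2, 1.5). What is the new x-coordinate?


x' = cos(theta)*px - sin(theta)*py + tx
= -0.0872*7.2 - 0.9962*1.5 + 2.7
= 0.5782


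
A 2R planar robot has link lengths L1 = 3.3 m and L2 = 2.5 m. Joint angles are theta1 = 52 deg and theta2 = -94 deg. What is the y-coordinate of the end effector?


Convert angles to radians: theta1 = 0.9076, theta2 = -1.6406
y = L1*sin(theta1) + L2*sin(theta1+theta2)
y = 2.6004 + -1.6728
y = 0.9276


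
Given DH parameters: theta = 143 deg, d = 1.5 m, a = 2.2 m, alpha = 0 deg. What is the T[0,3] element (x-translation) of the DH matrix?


T[0,3] = a * cos(theta)
= 2.2 * cos(143 deg)
= 2.2 * -0.7986
= -1.757


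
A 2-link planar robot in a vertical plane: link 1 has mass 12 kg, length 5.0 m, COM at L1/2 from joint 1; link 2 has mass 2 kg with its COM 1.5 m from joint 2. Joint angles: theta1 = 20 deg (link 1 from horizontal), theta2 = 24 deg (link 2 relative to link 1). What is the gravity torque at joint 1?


Horizontal distance from joint 1 to link-1 COM:
  x_c1 = (L1/2)*cos(t1) = 2.5 * 0.9397 = 2.3492 m
Horizontal distance from joint 1 to link-2 COM:
  x_c2 = L1*cos(t1) + Lc2*cos(t1+t2)
       = 5.0*0.9397 + 1.5*0.7193 = 5.7775 m
tau1 = m1*g*x_c1 + m2*g*x_c2
     = 12*9.81*2.3492 + 2*9.81*5.7775
     = 276.5515 + 113.354
     = 389.9056 Nm


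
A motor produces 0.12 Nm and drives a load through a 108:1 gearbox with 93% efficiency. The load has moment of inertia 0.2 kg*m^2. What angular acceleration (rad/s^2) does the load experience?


tau_out = tau_motor * N * eta
= 0.12 * 108 * 0.93 = 12.0528 Nm
alpha = tau_out / I = 12.0528 / 0.2
= 60.264 rad/s^2


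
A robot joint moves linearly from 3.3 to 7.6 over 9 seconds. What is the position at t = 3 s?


s = t/T = 3/9 = 0.3333
p(t) = p0 + (pf-p0)*s
= 3.3 + (7.6 - 3.3) * 0.3333
= 4.7333


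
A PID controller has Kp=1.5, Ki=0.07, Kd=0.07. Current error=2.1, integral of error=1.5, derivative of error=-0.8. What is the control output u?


u = Kp*e + Ki*int(e) + Kd*de/dt
= 1.5*2.1 + 0.07*1.5 + 0.07*(-0.8)
= 3.15 + 0.105 + -0.056
= 3.199


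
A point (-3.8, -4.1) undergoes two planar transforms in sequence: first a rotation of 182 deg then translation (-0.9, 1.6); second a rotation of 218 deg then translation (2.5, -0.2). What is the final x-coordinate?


After transform 1:
x1 = cos(182)*-3.8 - sin(182)*-4.1 + -0.9 = 2.7546
y1 = sin(182)*-3.8 + cos(182)*-4.1 + 1.6 = 5.8301
After transform 2:
x2 = cos(218)*2.7546 - sin(218)*5.8301 + 2.5
= 3.9187


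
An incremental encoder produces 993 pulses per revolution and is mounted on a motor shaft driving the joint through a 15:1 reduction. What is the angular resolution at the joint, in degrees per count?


counts per rev = 993
effective counts at joint = 993 * 15 = 14895
resolution = 360 / 14895
= 0.0242 deg/count


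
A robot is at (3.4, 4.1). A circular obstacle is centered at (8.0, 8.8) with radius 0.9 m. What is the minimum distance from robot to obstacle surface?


center_dist = sqrt((3.4-8.0)^2 + (4.1-8.8)^2)
= sqrt(21.16 + 22.09)
= 6.5765
min_dist = center_dist - radius = 6.5765 - 0.9 = 5.6765 m


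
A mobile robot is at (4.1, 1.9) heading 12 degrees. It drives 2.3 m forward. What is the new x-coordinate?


x_new = x0 + d*cos(theta)
= 4.1 + 2.3*cos(12)
= 4.1 + 2.2497
= 6.3497


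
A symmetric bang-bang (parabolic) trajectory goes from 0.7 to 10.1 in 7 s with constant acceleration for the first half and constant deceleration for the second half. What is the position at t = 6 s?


Symmetric rest-to-rest: each phase covers (pf-p0)/2 in time T/2. 0.5*a*(T/2)^2 = (pf-p0)/2 => a = 4*(pf-p0)/T^2
a = 4*(10.1-0.7)/7^2 = 0.7673
t = 6 is in the deceleration phase (t > T/2).
p = pf - 0.5*a*(T-t)^2 = 10.1 - 0.5*0.7673*1^2
= 9.7163


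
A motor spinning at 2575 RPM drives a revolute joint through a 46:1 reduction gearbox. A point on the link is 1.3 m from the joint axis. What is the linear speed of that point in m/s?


omega_motor = 2575 * 2*pi/60 = 269.6534 rad/s
omega_joint = omega_motor / 46 = 5.862 rad/s
v = omega_joint * r = 5.862 * 1.3
= 7.6206 m/s


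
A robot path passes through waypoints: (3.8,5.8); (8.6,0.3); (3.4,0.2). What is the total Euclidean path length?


Segment lengths:
  seg1 = sqrt((4.8)^2 + (-5.5)^2) = 7.3
  seg2 = sqrt((-5.2)^2 + (-0.1)^2) = 5.201
Total = 12.501


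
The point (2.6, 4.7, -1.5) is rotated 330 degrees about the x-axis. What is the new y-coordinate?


Rotation about x-axis: y' = y*cos(theta) - z*sin(theta)
= 4.7 * 0.866 - -1.5 * -0.5
= 3.3203


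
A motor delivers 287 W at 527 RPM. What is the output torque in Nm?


omega = 527 * 2*pi/60 = 55.1873 rad/s
tau = P / omega = 287 / 55.1873
= 5.2005 Nm


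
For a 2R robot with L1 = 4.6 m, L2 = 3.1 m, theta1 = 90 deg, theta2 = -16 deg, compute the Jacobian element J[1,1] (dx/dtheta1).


J[1,1] = -L1*sin(t1) - L2*sin(t1+t2)
= -4.6*sin(90) - 3.1*sin(74)
= -7.5799


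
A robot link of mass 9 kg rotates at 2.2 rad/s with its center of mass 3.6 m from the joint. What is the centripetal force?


F = m * omega^2 * r
= 9 * 2.2^2 * 3.6
= 9 * 4.84 * 3.6
= 156.816 N


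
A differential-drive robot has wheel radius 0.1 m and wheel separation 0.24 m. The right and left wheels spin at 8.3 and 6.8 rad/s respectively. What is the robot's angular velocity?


vR = r*wR = 0.1*8.3 = 0.83 m/s
vL = r*wL = 0.1*6.8 = 0.68 m/s
v = (vR+vL)/2 = 0.755 m/s
omega = (vR-vL)/L = 0.625 rad/s
angular velocity = 0.625 rad/s


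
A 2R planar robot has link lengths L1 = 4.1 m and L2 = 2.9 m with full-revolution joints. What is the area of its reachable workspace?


r_max = L1 + L2 = 7.0 m
r_min = |L1 - L2| = 1.2 m
Area = pi*(r_max^2 - r_min^2)
= pi*(49.0 - 1.44)
= pi * 47.56
= 149.4141 m^2


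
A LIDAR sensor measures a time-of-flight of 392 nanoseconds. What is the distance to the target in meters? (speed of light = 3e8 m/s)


tof = 392 ns = 3.92e-07 s
dist = c * tof / 2
= 3e8 * 3.92e-07 / 2
= 58.8 m


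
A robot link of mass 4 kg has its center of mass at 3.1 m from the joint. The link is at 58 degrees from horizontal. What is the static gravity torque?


tau = m*g*L*cos(angle)
= 4 * 9.81 * 3.1 * cos(58 deg)
= 4 * 9.81 * 3.1 * 0.5299
= 64.4615 Nm


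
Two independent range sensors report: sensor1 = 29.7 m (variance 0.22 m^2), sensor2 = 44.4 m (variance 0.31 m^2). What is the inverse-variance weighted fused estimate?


w1 = (1/var1) / (1/var1 + 1/var2)
   = 4.5455 / (4.5455 + 3.2258) = 0.5849
w2 = 1 - w1 = 0.4151
fused = w1*s1 + w2*s2 = 17.3717 + 18.4302
= 35.8019 m


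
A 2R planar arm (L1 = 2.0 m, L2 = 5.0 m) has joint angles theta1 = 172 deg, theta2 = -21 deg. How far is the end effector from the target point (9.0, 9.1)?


End effector via forward kinematics:
x = L1*cos(t1) + L2*cos(t1+t2) = -6.3536
y = L1*sin(t1) + L2*sin(t1+t2) = 2.7024
Distance to target:
d = sqrt((9.0 - -6.3536)^2 + (9.1 - 2.7024)^2)
= sqrt(235.7341 + 40.9294)
= 16.6332 m


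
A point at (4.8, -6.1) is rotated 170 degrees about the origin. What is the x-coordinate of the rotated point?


x' = x*cos(theta) - y*sin(theta)
cos(170 deg) = -0.9848, sin(170 deg) = 0.1736
x' = 4.8 * -0.9848 - -6.1 * 0.1736
= -4.7271 - -1.0593
= -3.6678


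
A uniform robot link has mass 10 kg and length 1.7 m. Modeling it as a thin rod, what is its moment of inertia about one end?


I = (1/3) * m * L^2
= (1/3) * 10 * 1.7^2
= 0.333333 * 10 * 2.89
= 9.6333 kg*m^2


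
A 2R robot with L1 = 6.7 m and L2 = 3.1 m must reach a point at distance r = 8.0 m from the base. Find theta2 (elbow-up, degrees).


cos(theta2) = (r^2 - L1^2 - L2^2) / (2*L1*L2)
cos(theta2) = (64.0 - 44.89 - 9.61) / 41.54
cos(theta2) = 0.228695
theta2 = 76.7797 degrees


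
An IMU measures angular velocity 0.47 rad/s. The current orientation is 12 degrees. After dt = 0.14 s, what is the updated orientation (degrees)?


delta_theta = w * dt = 0.47 * 0.14 = 0.0658 rad
= 3.7701 deg
theta_new = 12 + 3.7701 = 15.7701 deg


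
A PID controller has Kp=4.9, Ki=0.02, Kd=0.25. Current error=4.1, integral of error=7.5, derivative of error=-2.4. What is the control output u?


u = Kp*e + Ki*int(e) + Kd*de/dt
= 4.9*4.1 + 0.02*7.5 + 0.25*(-2.4)
= 20.09 + 0.15 + -0.6
= 19.64


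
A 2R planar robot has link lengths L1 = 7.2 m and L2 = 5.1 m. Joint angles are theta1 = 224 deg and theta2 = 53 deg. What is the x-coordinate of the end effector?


Convert angles to radians: theta1 = 3.9095, theta2 = 0.925
x = L1*cos(theta1) + L2*cos(theta1+theta2)
x = -5.1792 + 0.6215
x = -4.5577


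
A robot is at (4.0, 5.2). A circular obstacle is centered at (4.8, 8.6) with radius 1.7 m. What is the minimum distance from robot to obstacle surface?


center_dist = sqrt((4.0-4.8)^2 + (5.2-8.6)^2)
= sqrt(0.64 + 11.56)
= 3.4928
min_dist = center_dist - radius = 3.4928 - 1.7 = 1.7928 m


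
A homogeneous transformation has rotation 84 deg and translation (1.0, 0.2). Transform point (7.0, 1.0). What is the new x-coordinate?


x' = cos(theta)*px - sin(theta)*py + tx
= 0.1045*7.0 - 0.9945*1.0 + 1.0
= 0.7372


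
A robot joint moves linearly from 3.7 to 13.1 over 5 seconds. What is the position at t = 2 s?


s = t/T = 2/5 = 0.4
p(t) = p0 + (pf-p0)*s
= 3.7 + (13.1 - 3.7) * 0.4
= 7.46


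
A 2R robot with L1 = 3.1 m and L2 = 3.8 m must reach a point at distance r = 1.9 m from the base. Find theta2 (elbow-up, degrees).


cos(theta2) = (r^2 - L1^2 - L2^2) / (2*L1*L2)
cos(theta2) = (3.61 - 9.61 - 14.44) / 23.56
cos(theta2) = -0.867572
theta2 = 150.1777 degrees


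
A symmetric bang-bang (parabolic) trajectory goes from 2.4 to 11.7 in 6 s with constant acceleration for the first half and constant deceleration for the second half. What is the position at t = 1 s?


Symmetric rest-to-rest: each phase covers (pf-p0)/2 in time T/2. 0.5*a*(T/2)^2 = (pf-p0)/2 => a = 4*(pf-p0)/T^2
a = 4*(11.7-2.4)/6^2 = 1.0333
t = 1 is in the acceleration phase (t <= T/2).
p = p0 + 0.5*a*t^2 = 2.4 + 0.5*1.0333*1^2
= 2.9167


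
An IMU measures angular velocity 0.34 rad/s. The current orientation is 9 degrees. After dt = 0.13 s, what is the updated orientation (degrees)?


delta_theta = w * dt = 0.34 * 0.13 = 0.0442 rad
= 2.5325 deg
theta_new = 9 + 2.5325 = 11.5325 deg


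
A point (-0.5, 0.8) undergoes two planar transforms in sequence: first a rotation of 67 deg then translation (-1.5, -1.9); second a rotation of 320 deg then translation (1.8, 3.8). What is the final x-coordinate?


After transform 1:
x1 = cos(67)*-0.5 - sin(67)*0.8 + -1.5 = -2.4318
y1 = sin(67)*-0.5 + cos(67)*0.8 + -1.9 = -2.0477
After transform 2:
x2 = cos(320)*-2.4318 - sin(320)*-2.0477 + 1.8
= -1.3791


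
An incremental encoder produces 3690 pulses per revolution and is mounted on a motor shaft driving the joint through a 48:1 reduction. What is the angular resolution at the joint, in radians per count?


counts per rev = 3690
effective counts at joint = 3690 * 48 = 177120
resolution = 2*pi / 177120
= 3.5474e-05 rad/count


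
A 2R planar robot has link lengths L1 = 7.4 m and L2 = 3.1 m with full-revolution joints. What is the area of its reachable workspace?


r_max = L1 + L2 = 10.5 m
r_min = |L1 - L2| = 4.3 m
Area = pi*(r_max^2 - r_min^2)
= pi*(110.25 - 18.49)
= pi * 91.76
= 288.2725 m^2


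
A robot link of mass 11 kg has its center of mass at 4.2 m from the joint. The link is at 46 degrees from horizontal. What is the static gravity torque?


tau = m*g*L*cos(angle)
= 11 * 9.81 * 4.2 * cos(46 deg)
= 11 * 9.81 * 4.2 * 0.6947
= 314.8345 Nm


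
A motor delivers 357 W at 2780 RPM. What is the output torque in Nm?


omega = 2780 * 2*pi/60 = 291.1209 rad/s
tau = P / omega = 357 / 291.1209
= 1.2263 Nm


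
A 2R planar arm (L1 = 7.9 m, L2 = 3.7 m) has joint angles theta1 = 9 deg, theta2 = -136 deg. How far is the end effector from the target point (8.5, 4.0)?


End effector via forward kinematics:
x = L1*cos(t1) + L2*cos(t1+t2) = 5.576
y = L1*sin(t1) + L2*sin(t1+t2) = -1.7191
Distance to target:
d = sqrt((8.5 - 5.576)^2 + (4.0 - -1.7191)^2)
= sqrt(8.5496 + 32.7083)
= 6.4232 m


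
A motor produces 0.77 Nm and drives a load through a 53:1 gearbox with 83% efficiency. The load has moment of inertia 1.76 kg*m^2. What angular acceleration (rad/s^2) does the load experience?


tau_out = tau_motor * N * eta
= 0.77 * 53 * 0.83 = 33.8723 Nm
alpha = tau_out / I = 33.8723 / 1.76
= 19.2456 rad/s^2


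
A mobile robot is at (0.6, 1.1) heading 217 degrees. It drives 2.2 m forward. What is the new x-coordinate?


x_new = x0 + d*cos(theta)
= 0.6 + 2.2*cos(217)
= 0.6 + -1.757
= -1.157


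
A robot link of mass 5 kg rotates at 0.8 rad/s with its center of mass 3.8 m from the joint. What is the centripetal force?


F = m * omega^2 * r
= 5 * 0.8^2 * 3.8
= 5 * 0.64 * 3.8
= 12.16 N


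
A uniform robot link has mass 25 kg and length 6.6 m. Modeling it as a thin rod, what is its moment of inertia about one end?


I = (1/3) * m * L^2
= (1/3) * 25 * 6.6^2
= 0.333333 * 25 * 43.56
= 363.0 kg*m^2


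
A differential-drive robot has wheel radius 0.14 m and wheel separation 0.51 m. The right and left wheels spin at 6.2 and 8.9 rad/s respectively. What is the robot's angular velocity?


vR = r*wR = 0.14*6.2 = 0.868 m/s
vL = r*wL = 0.14*8.9 = 1.246 m/s
v = (vR+vL)/2 = 1.057 m/s
omega = (vR-vL)/L = -0.7412 rad/s
angular velocity = -0.7412 rad/s


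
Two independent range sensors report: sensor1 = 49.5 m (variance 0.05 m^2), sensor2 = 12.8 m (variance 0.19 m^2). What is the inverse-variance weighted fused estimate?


w1 = (1/var1) / (1/var1 + 1/var2)
   = 20.0 / (20.0 + 5.2632) = 0.7917
w2 = 1 - w1 = 0.2083
fused = w1*s1 + w2*s2 = 39.1875 + 2.6667
= 41.8542 m


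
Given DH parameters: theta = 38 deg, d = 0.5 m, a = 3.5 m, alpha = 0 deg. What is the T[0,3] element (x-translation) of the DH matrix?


T[0,3] = a * cos(theta)
= 3.5 * cos(38 deg)
= 3.5 * 0.788
= 2.758


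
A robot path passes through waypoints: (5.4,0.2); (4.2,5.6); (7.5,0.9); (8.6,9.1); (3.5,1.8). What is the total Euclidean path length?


Segment lengths:
  seg1 = sqrt((-1.2)^2 + (5.4)^2) = 5.5317
  seg2 = sqrt((3.3)^2 + (-4.7)^2) = 5.7428
  seg3 = sqrt((1.1)^2 + (8.2)^2) = 8.2735
  seg4 = sqrt((-5.1)^2 + (-7.3)^2) = 8.9051
Total = 28.4531


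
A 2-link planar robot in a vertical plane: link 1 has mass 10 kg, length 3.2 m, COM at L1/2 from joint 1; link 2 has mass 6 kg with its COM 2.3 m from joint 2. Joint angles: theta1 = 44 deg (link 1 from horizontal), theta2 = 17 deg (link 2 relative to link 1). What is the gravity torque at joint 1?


Horizontal distance from joint 1 to link-1 COM:
  x_c1 = (L1/2)*cos(t1) = 1.6 * 0.7193 = 1.1509 m
Horizontal distance from joint 1 to link-2 COM:
  x_c2 = L1*cos(t1) + Lc2*cos(t1+t2)
       = 3.2*0.7193 + 2.3*0.4848 = 3.4169 m
tau1 = m1*g*x_c1 + m2*g*x_c2
     = 10*9.81*1.1509 + 6*9.81*3.4169
     = 112.9076 + 201.1216
     = 314.0292 Nm


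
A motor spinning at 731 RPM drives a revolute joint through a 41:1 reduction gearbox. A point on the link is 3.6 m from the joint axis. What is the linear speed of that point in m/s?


omega_motor = 731 * 2*pi/60 = 76.5501 rad/s
omega_joint = omega_motor / 41 = 1.8671 rad/s
v = omega_joint * r = 1.8671 * 3.6
= 6.7215 m/s


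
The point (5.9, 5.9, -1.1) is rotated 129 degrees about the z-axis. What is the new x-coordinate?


Rotation about z-axis: x' = x*cos(theta) - y*sin(theta)
= 5.9 * -0.6293 - 5.9 * 0.7771
= -8.2982


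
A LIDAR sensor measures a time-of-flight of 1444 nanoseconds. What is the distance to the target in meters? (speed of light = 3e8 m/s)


tof = 1444 ns = 1.444e-06 s
dist = c * tof / 2
= 3e8 * 1.444e-06 / 2
= 216.6 m


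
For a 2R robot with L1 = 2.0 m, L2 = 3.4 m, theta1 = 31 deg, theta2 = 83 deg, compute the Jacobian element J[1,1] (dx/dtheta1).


J[1,1] = -L1*sin(t1) - L2*sin(t1+t2)
= -2.0*sin(31) - 3.4*sin(114)
= -4.1361


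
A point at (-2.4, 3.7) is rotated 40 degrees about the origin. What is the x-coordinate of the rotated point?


x' = x*cos(theta) - y*sin(theta)
cos(40 deg) = 0.766, sin(40 deg) = 0.6428
x' = -2.4 * 0.766 - 3.7 * 0.6428
= -1.8385 - 2.3783
= -4.2168


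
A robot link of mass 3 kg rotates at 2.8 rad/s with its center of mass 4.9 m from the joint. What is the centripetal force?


F = m * omega^2 * r
= 3 * 2.8^2 * 4.9
= 3 * 7.84 * 4.9
= 115.248 N


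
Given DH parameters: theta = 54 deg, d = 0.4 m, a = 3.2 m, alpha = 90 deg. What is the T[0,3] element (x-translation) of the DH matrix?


T[0,3] = a * cos(theta)
= 3.2 * cos(54 deg)
= 3.2 * 0.5878
= 1.8809


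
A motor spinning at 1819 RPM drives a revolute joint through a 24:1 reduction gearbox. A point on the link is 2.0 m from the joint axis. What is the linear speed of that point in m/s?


omega_motor = 1819 * 2*pi/60 = 190.4852 rad/s
omega_joint = omega_motor / 24 = 7.9369 rad/s
v = omega_joint * r = 7.9369 * 2.0
= 15.8738 m/s


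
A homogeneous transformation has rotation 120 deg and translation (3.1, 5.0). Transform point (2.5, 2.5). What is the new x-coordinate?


x' = cos(theta)*px - sin(theta)*py + tx
= -0.5*2.5 - 0.866*2.5 + 3.1
= -0.3151


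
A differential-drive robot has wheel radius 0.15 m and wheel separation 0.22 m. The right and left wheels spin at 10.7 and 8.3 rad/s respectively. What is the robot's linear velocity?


vR = r*wR = 0.15*10.7 = 1.605 m/s
vL = r*wL = 0.15*8.3 = 1.245 m/s
v = (vR+vL)/2 = 1.425 m/s
omega = (vR-vL)/L = 1.6364 rad/s
linear velocity = 1.425 m/s


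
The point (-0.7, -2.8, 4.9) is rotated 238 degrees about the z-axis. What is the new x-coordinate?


Rotation about z-axis: x' = x*cos(theta) - y*sin(theta)
= -0.7 * -0.5299 - -2.8 * -0.848
= -2.0036


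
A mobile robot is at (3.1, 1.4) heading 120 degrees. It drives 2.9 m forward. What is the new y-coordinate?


y_new = y0 + d*sin(theta)
= 1.4 + 2.9*sin(120)
= 1.4 + 2.5115
= 3.9115


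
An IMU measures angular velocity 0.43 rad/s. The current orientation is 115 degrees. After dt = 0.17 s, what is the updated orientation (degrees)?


delta_theta = w * dt = 0.43 * 0.17 = 0.0731 rad
= 4.1883 deg
theta_new = 115 + 4.1883 = 119.1883 deg


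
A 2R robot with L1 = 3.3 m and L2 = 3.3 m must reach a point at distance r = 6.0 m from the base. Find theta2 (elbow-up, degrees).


cos(theta2) = (r^2 - L1^2 - L2^2) / (2*L1*L2)
cos(theta2) = (36.0 - 10.89 - 10.89) / 21.78
cos(theta2) = 0.652893
theta2 = 49.24 degrees


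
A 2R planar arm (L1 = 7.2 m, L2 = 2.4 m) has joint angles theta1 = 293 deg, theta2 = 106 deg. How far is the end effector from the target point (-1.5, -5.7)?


End effector via forward kinematics:
x = L1*cos(t1) + L2*cos(t1+t2) = 4.6784
y = L1*sin(t1) + L2*sin(t1+t2) = -5.1173
Distance to target:
d = sqrt((-1.5 - 4.6784)^2 + (-5.7 - -5.1173)^2)
= sqrt(38.1728 + 0.3396)
= 6.2058 m


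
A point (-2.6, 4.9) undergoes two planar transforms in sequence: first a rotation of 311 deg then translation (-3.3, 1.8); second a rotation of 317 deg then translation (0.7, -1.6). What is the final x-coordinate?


After transform 1:
x1 = cos(311)*-2.6 - sin(311)*4.9 + -3.3 = -1.3077
y1 = sin(311)*-2.6 + cos(311)*4.9 + 1.8 = 6.9769
After transform 2:
x2 = cos(317)*-1.3077 - sin(317)*6.9769 + 0.7
= 4.5019


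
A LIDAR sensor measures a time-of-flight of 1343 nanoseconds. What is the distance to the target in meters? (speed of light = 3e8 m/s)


tof = 1343 ns = 1.343e-06 s
dist = c * tof / 2
= 3e8 * 1.343e-06 / 2
= 201.45 m


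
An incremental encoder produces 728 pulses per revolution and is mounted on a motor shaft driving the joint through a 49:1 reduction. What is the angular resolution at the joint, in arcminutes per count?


counts per rev = 728
effective counts at joint = 728 * 49 = 35672
resolution = 360*60 / 35672
= 0.6055 arcmin/count


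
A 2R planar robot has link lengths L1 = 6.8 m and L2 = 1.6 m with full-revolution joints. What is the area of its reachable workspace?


r_max = L1 + L2 = 8.4 m
r_min = |L1 - L2| = 5.2 m
Area = pi*(r_max^2 - r_min^2)
= pi*(70.56 - 27.04)
= pi * 43.52
= 136.7221 m^2


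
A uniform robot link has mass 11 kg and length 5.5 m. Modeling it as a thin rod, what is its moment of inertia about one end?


I = (1/3) * m * L^2
= (1/3) * 11 * 5.5^2
= 0.333333 * 11 * 30.25
= 110.9167 kg*m^2


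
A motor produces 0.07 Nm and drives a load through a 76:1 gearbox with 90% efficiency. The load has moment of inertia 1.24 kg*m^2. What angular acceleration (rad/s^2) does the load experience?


tau_out = tau_motor * N * eta
= 0.07 * 76 * 0.9 = 4.788 Nm
alpha = tau_out / I = 4.788 / 1.24
= 3.8613 rad/s^2


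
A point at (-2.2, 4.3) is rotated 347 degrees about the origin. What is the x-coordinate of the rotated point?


x' = x*cos(theta) - y*sin(theta)
cos(347 deg) = 0.9744, sin(347 deg) = -0.225
x' = -2.2 * 0.9744 - 4.3 * -0.225
= -2.1436 - -0.9673
= -1.1763


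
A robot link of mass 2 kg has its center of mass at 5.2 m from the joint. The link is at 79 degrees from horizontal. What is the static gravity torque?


tau = m*g*L*cos(angle)
= 2 * 9.81 * 5.2 * cos(79 deg)
= 2 * 9.81 * 5.2 * 0.1908
= 19.4671 Nm


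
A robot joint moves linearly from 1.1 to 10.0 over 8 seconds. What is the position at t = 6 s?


s = t/T = 6/8 = 0.75
p(t) = p0 + (pf-p0)*s
= 1.1 + (10.0 - 1.1) * 0.75
= 7.775


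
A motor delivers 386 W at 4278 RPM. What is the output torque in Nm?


omega = 4278 * 2*pi/60 = 447.9911 rad/s
tau = P / omega = 386 / 447.9911
= 0.8616 Nm


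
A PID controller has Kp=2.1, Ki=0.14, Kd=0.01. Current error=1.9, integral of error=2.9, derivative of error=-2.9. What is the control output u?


u = Kp*e + Ki*int(e) + Kd*de/dt
= 2.1*1.9 + 0.14*2.9 + 0.01*(-2.9)
= 3.99 + 0.406 + -0.029
= 4.367


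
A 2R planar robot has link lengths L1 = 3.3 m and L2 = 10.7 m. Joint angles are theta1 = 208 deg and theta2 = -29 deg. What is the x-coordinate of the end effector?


Convert angles to radians: theta1 = 3.6303, theta2 = -0.5061
x = L1*cos(theta1) + L2*cos(theta1+theta2)
x = -2.9137 + -10.6984
x = -13.6121


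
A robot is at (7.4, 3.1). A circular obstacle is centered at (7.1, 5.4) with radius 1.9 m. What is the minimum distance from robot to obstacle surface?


center_dist = sqrt((7.4-7.1)^2 + (3.1-5.4)^2)
= sqrt(0.09 + 5.29)
= 2.3195
min_dist = center_dist - radius = 2.3195 - 1.9 = 0.4195 m


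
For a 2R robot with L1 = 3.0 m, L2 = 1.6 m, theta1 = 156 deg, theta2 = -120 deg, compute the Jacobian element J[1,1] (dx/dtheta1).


J[1,1] = -L1*sin(t1) - L2*sin(t1+t2)
= -3.0*sin(156) - 1.6*sin(36)
= -2.1607


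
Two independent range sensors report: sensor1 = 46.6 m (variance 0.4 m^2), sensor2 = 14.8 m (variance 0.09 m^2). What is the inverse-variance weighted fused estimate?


w1 = (1/var1) / (1/var1 + 1/var2)
   = 2.5 / (2.5 + 11.1111) = 0.1837
w2 = 1 - w1 = 0.8163
fused = w1*s1 + w2*s2 = 8.5592 + 12.0816
= 20.6408 m


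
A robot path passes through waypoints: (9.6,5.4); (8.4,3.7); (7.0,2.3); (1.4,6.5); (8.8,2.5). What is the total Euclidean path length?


Segment lengths:
  seg1 = sqrt((-1.2)^2 + (-1.7)^2) = 2.0809
  seg2 = sqrt((-1.4)^2 + (-1.4)^2) = 1.9799
  seg3 = sqrt((-5.6)^2 + (4.2)^2) = 7.0
  seg4 = sqrt((7.4)^2 + (-4.0)^2) = 8.4119
Total = 19.4727
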